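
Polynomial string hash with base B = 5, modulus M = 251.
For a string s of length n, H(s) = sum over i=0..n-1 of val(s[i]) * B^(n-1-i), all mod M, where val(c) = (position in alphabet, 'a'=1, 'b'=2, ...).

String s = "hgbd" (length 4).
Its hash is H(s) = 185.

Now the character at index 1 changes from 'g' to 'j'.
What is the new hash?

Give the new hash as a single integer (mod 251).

val('g') = 7, val('j') = 10
Position k = 1, exponent = n-1-k = 2
B^2 mod M = 5^2 mod 251 = 25
Delta = (10 - 7) * 25 mod 251 = 75
New hash = (185 + 75) mod 251 = 9

Answer: 9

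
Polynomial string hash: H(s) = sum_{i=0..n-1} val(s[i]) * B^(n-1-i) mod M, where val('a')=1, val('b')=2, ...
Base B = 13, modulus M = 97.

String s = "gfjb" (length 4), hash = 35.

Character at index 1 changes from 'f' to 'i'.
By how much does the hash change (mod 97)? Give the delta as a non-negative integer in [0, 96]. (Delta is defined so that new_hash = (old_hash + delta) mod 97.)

Answer: 22

Derivation:
Delta formula: (val(new) - val(old)) * B^(n-1-k) mod M
  val('i') - val('f') = 9 - 6 = 3
  B^(n-1-k) = 13^2 mod 97 = 72
  Delta = 3 * 72 mod 97 = 22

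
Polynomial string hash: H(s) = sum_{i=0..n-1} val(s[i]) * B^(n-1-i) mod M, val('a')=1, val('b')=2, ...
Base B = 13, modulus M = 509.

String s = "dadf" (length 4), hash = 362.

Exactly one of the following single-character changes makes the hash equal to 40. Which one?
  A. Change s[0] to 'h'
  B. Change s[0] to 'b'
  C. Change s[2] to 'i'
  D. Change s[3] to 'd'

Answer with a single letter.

Option A: s[0]='d'->'h', delta=(8-4)*13^3 mod 509 = 135, hash=362+135 mod 509 = 497
Option B: s[0]='d'->'b', delta=(2-4)*13^3 mod 509 = 187, hash=362+187 mod 509 = 40 <-- target
Option C: s[2]='d'->'i', delta=(9-4)*13^1 mod 509 = 65, hash=362+65 mod 509 = 427
Option D: s[3]='f'->'d', delta=(4-6)*13^0 mod 509 = 507, hash=362+507 mod 509 = 360

Answer: B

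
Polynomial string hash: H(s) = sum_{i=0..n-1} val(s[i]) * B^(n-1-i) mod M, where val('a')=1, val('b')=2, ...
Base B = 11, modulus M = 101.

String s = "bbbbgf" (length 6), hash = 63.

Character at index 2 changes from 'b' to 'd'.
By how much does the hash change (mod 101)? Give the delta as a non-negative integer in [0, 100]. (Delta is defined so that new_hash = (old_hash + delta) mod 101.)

Delta formula: (val(new) - val(old)) * B^(n-1-k) mod M
  val('d') - val('b') = 4 - 2 = 2
  B^(n-1-k) = 11^3 mod 101 = 18
  Delta = 2 * 18 mod 101 = 36

Answer: 36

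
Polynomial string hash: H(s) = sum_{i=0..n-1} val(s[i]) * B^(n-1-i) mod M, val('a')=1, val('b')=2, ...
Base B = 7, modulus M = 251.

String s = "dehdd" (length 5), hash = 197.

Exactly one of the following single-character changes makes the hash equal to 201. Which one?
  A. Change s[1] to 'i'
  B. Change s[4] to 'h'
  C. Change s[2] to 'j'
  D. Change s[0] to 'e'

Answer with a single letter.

Option A: s[1]='e'->'i', delta=(9-5)*7^3 mod 251 = 117, hash=197+117 mod 251 = 63
Option B: s[4]='d'->'h', delta=(8-4)*7^0 mod 251 = 4, hash=197+4 mod 251 = 201 <-- target
Option C: s[2]='h'->'j', delta=(10-8)*7^2 mod 251 = 98, hash=197+98 mod 251 = 44
Option D: s[0]='d'->'e', delta=(5-4)*7^4 mod 251 = 142, hash=197+142 mod 251 = 88

Answer: B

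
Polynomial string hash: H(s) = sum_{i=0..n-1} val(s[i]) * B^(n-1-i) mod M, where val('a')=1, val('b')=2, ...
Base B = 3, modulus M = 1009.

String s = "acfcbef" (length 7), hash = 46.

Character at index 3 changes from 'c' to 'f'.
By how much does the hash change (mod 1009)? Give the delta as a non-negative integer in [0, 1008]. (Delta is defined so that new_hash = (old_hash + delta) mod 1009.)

Delta formula: (val(new) - val(old)) * B^(n-1-k) mod M
  val('f') - val('c') = 6 - 3 = 3
  B^(n-1-k) = 3^3 mod 1009 = 27
  Delta = 3 * 27 mod 1009 = 81

Answer: 81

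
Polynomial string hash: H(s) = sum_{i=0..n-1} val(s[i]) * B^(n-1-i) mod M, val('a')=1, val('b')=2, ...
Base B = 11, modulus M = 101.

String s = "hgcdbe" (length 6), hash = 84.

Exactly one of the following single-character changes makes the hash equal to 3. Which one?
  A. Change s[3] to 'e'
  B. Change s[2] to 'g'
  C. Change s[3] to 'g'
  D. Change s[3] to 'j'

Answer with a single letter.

Answer: A

Derivation:
Option A: s[3]='d'->'e', delta=(5-4)*11^2 mod 101 = 20, hash=84+20 mod 101 = 3 <-- target
Option B: s[2]='c'->'g', delta=(7-3)*11^3 mod 101 = 72, hash=84+72 mod 101 = 55
Option C: s[3]='d'->'g', delta=(7-4)*11^2 mod 101 = 60, hash=84+60 mod 101 = 43
Option D: s[3]='d'->'j', delta=(10-4)*11^2 mod 101 = 19, hash=84+19 mod 101 = 2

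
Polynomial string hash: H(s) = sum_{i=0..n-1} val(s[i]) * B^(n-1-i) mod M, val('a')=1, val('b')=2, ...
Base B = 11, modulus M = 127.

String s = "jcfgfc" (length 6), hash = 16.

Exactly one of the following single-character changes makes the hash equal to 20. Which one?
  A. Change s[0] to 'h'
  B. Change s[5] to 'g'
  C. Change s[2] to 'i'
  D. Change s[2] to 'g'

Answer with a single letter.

Answer: B

Derivation:
Option A: s[0]='j'->'h', delta=(8-10)*11^5 mod 127 = 97, hash=16+97 mod 127 = 113
Option B: s[5]='c'->'g', delta=(7-3)*11^0 mod 127 = 4, hash=16+4 mod 127 = 20 <-- target
Option C: s[2]='f'->'i', delta=(9-6)*11^3 mod 127 = 56, hash=16+56 mod 127 = 72
Option D: s[2]='f'->'g', delta=(7-6)*11^3 mod 127 = 61, hash=16+61 mod 127 = 77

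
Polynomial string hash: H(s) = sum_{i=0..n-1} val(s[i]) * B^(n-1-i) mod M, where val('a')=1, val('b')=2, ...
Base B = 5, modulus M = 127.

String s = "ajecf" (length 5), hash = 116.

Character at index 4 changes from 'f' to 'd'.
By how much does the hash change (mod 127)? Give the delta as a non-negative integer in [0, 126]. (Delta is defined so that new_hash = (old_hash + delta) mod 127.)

Delta formula: (val(new) - val(old)) * B^(n-1-k) mod M
  val('d') - val('f') = 4 - 6 = -2
  B^(n-1-k) = 5^0 mod 127 = 1
  Delta = -2 * 1 mod 127 = 125

Answer: 125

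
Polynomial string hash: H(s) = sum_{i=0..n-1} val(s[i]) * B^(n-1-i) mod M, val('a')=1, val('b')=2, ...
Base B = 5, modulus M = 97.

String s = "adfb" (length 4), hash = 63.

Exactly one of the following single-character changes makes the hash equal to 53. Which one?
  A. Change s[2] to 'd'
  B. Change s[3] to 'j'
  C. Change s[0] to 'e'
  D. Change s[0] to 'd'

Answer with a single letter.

Option A: s[2]='f'->'d', delta=(4-6)*5^1 mod 97 = 87, hash=63+87 mod 97 = 53 <-- target
Option B: s[3]='b'->'j', delta=(10-2)*5^0 mod 97 = 8, hash=63+8 mod 97 = 71
Option C: s[0]='a'->'e', delta=(5-1)*5^3 mod 97 = 15, hash=63+15 mod 97 = 78
Option D: s[0]='a'->'d', delta=(4-1)*5^3 mod 97 = 84, hash=63+84 mod 97 = 50

Answer: A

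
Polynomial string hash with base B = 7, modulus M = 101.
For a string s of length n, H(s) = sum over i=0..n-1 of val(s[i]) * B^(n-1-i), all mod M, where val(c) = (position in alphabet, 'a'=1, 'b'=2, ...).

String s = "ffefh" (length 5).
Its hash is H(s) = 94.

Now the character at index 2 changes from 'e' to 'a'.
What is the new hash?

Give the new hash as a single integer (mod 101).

Answer: 100

Derivation:
val('e') = 5, val('a') = 1
Position k = 2, exponent = n-1-k = 2
B^2 mod M = 7^2 mod 101 = 49
Delta = (1 - 5) * 49 mod 101 = 6
New hash = (94 + 6) mod 101 = 100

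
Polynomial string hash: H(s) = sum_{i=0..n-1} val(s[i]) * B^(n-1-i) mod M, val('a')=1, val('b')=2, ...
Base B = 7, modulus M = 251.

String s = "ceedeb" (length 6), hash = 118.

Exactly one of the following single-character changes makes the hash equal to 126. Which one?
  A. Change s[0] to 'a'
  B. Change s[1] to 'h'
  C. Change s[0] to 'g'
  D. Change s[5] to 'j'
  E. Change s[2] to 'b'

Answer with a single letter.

Answer: D

Derivation:
Option A: s[0]='c'->'a', delta=(1-3)*7^5 mod 251 = 20, hash=118+20 mod 251 = 138
Option B: s[1]='e'->'h', delta=(8-5)*7^4 mod 251 = 175, hash=118+175 mod 251 = 42
Option C: s[0]='c'->'g', delta=(7-3)*7^5 mod 251 = 211, hash=118+211 mod 251 = 78
Option D: s[5]='b'->'j', delta=(10-2)*7^0 mod 251 = 8, hash=118+8 mod 251 = 126 <-- target
Option E: s[2]='e'->'b', delta=(2-5)*7^3 mod 251 = 226, hash=118+226 mod 251 = 93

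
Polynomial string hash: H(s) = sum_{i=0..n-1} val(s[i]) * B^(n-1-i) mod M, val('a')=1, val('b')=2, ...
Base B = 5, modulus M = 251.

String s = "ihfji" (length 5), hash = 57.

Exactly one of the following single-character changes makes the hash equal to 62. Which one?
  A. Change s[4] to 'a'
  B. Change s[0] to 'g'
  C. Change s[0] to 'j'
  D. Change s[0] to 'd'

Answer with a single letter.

Option A: s[4]='i'->'a', delta=(1-9)*5^0 mod 251 = 243, hash=57+243 mod 251 = 49
Option B: s[0]='i'->'g', delta=(7-9)*5^4 mod 251 = 5, hash=57+5 mod 251 = 62 <-- target
Option C: s[0]='i'->'j', delta=(10-9)*5^4 mod 251 = 123, hash=57+123 mod 251 = 180
Option D: s[0]='i'->'d', delta=(4-9)*5^4 mod 251 = 138, hash=57+138 mod 251 = 195

Answer: B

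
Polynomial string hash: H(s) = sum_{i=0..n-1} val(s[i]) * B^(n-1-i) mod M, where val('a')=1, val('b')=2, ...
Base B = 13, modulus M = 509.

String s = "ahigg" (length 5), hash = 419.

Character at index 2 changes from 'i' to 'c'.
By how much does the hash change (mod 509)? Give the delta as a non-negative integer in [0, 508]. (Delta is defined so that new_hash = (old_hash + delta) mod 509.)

Delta formula: (val(new) - val(old)) * B^(n-1-k) mod M
  val('c') - val('i') = 3 - 9 = -6
  B^(n-1-k) = 13^2 mod 509 = 169
  Delta = -6 * 169 mod 509 = 4

Answer: 4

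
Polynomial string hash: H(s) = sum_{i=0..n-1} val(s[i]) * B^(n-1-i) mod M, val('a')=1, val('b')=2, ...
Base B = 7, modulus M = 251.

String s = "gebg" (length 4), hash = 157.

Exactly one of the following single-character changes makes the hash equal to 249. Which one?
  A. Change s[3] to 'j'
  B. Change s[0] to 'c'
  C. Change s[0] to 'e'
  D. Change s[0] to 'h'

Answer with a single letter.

Option A: s[3]='g'->'j', delta=(10-7)*7^0 mod 251 = 3, hash=157+3 mod 251 = 160
Option B: s[0]='g'->'c', delta=(3-7)*7^3 mod 251 = 134, hash=157+134 mod 251 = 40
Option C: s[0]='g'->'e', delta=(5-7)*7^3 mod 251 = 67, hash=157+67 mod 251 = 224
Option D: s[0]='g'->'h', delta=(8-7)*7^3 mod 251 = 92, hash=157+92 mod 251 = 249 <-- target

Answer: D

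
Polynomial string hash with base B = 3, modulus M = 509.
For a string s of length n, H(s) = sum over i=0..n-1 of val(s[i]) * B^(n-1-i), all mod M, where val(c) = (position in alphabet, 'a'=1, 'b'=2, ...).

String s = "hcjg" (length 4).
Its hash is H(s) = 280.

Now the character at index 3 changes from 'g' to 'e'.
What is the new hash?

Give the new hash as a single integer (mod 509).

Answer: 278

Derivation:
val('g') = 7, val('e') = 5
Position k = 3, exponent = n-1-k = 0
B^0 mod M = 3^0 mod 509 = 1
Delta = (5 - 7) * 1 mod 509 = 507
New hash = (280 + 507) mod 509 = 278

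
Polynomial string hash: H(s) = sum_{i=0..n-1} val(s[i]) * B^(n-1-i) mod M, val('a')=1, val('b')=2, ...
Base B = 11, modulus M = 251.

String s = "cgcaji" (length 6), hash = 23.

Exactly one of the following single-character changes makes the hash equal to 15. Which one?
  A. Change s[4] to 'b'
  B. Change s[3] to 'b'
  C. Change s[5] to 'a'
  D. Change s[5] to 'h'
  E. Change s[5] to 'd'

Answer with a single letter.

Answer: C

Derivation:
Option A: s[4]='j'->'b', delta=(2-10)*11^1 mod 251 = 163, hash=23+163 mod 251 = 186
Option B: s[3]='a'->'b', delta=(2-1)*11^2 mod 251 = 121, hash=23+121 mod 251 = 144
Option C: s[5]='i'->'a', delta=(1-9)*11^0 mod 251 = 243, hash=23+243 mod 251 = 15 <-- target
Option D: s[5]='i'->'h', delta=(8-9)*11^0 mod 251 = 250, hash=23+250 mod 251 = 22
Option E: s[5]='i'->'d', delta=(4-9)*11^0 mod 251 = 246, hash=23+246 mod 251 = 18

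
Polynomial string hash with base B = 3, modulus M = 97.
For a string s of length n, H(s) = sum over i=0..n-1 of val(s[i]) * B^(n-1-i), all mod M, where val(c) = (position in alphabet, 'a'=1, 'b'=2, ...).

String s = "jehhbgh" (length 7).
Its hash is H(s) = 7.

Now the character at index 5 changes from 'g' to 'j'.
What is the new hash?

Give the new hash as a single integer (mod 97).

Answer: 16

Derivation:
val('g') = 7, val('j') = 10
Position k = 5, exponent = n-1-k = 1
B^1 mod M = 3^1 mod 97 = 3
Delta = (10 - 7) * 3 mod 97 = 9
New hash = (7 + 9) mod 97 = 16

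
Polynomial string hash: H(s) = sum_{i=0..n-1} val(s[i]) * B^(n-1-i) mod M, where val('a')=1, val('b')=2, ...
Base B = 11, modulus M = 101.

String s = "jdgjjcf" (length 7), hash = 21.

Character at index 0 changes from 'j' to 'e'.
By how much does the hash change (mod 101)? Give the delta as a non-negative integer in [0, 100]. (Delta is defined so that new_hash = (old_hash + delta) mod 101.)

Delta formula: (val(new) - val(old)) * B^(n-1-k) mod M
  val('e') - val('j') = 5 - 10 = -5
  B^(n-1-k) = 11^6 mod 101 = 21
  Delta = -5 * 21 mod 101 = 97

Answer: 97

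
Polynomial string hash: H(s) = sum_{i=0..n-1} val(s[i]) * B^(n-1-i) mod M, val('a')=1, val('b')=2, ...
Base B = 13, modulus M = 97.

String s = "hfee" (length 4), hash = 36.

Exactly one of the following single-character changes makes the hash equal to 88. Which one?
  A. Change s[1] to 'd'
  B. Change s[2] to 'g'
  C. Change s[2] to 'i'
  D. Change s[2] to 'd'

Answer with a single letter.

Option A: s[1]='f'->'d', delta=(4-6)*13^2 mod 97 = 50, hash=36+50 mod 97 = 86
Option B: s[2]='e'->'g', delta=(7-5)*13^1 mod 97 = 26, hash=36+26 mod 97 = 62
Option C: s[2]='e'->'i', delta=(9-5)*13^1 mod 97 = 52, hash=36+52 mod 97 = 88 <-- target
Option D: s[2]='e'->'d', delta=(4-5)*13^1 mod 97 = 84, hash=36+84 mod 97 = 23

Answer: C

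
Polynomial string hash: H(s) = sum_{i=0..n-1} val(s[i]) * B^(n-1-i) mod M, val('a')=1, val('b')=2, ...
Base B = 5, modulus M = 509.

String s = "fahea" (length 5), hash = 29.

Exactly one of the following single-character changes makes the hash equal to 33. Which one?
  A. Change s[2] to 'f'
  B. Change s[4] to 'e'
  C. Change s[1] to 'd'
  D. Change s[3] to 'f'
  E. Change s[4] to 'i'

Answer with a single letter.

Option A: s[2]='h'->'f', delta=(6-8)*5^2 mod 509 = 459, hash=29+459 mod 509 = 488
Option B: s[4]='a'->'e', delta=(5-1)*5^0 mod 509 = 4, hash=29+4 mod 509 = 33 <-- target
Option C: s[1]='a'->'d', delta=(4-1)*5^3 mod 509 = 375, hash=29+375 mod 509 = 404
Option D: s[3]='e'->'f', delta=(6-5)*5^1 mod 509 = 5, hash=29+5 mod 509 = 34
Option E: s[4]='a'->'i', delta=(9-1)*5^0 mod 509 = 8, hash=29+8 mod 509 = 37

Answer: B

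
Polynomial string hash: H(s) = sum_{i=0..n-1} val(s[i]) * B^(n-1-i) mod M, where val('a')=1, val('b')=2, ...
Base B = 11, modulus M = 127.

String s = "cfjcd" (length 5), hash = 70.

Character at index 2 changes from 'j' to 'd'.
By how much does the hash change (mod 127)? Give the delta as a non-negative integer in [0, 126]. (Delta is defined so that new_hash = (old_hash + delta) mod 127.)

Answer: 36

Derivation:
Delta formula: (val(new) - val(old)) * B^(n-1-k) mod M
  val('d') - val('j') = 4 - 10 = -6
  B^(n-1-k) = 11^2 mod 127 = 121
  Delta = -6 * 121 mod 127 = 36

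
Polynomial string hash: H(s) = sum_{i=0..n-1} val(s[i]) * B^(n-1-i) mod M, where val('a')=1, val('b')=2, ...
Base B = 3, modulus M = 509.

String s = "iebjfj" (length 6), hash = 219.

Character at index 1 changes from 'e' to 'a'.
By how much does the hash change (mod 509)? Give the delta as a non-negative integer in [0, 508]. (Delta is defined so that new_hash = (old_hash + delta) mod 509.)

Answer: 185

Derivation:
Delta formula: (val(new) - val(old)) * B^(n-1-k) mod M
  val('a') - val('e') = 1 - 5 = -4
  B^(n-1-k) = 3^4 mod 509 = 81
  Delta = -4 * 81 mod 509 = 185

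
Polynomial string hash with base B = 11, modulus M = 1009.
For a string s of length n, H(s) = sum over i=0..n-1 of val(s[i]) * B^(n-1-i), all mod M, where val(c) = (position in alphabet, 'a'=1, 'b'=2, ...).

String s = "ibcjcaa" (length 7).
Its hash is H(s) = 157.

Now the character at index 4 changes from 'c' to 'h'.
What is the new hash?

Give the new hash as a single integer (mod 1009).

Answer: 762

Derivation:
val('c') = 3, val('h') = 8
Position k = 4, exponent = n-1-k = 2
B^2 mod M = 11^2 mod 1009 = 121
Delta = (8 - 3) * 121 mod 1009 = 605
New hash = (157 + 605) mod 1009 = 762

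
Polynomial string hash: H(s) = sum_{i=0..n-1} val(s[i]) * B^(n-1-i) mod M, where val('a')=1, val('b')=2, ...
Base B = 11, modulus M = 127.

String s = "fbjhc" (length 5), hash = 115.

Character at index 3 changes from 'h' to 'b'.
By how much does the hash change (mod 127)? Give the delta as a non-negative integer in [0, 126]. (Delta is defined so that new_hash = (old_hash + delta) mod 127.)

Delta formula: (val(new) - val(old)) * B^(n-1-k) mod M
  val('b') - val('h') = 2 - 8 = -6
  B^(n-1-k) = 11^1 mod 127 = 11
  Delta = -6 * 11 mod 127 = 61

Answer: 61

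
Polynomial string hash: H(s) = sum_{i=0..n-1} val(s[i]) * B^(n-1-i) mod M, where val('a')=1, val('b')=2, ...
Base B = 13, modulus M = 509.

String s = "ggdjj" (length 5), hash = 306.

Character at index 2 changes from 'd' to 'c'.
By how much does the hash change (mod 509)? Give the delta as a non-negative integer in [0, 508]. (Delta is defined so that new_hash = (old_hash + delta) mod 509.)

Answer: 340

Derivation:
Delta formula: (val(new) - val(old)) * B^(n-1-k) mod M
  val('c') - val('d') = 3 - 4 = -1
  B^(n-1-k) = 13^2 mod 509 = 169
  Delta = -1 * 169 mod 509 = 340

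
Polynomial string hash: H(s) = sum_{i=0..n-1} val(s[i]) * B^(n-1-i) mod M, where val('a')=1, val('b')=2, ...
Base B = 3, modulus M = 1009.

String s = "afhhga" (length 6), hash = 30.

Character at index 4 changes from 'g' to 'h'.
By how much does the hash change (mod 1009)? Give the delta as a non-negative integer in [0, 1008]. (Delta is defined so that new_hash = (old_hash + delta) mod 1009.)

Answer: 3

Derivation:
Delta formula: (val(new) - val(old)) * B^(n-1-k) mod M
  val('h') - val('g') = 8 - 7 = 1
  B^(n-1-k) = 3^1 mod 1009 = 3
  Delta = 1 * 3 mod 1009 = 3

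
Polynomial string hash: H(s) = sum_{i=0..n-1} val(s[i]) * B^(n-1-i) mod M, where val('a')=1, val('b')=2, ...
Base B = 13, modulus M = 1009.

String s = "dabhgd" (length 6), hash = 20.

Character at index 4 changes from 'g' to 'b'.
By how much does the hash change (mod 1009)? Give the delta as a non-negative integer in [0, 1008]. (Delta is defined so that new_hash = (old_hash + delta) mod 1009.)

Answer: 944

Derivation:
Delta formula: (val(new) - val(old)) * B^(n-1-k) mod M
  val('b') - val('g') = 2 - 7 = -5
  B^(n-1-k) = 13^1 mod 1009 = 13
  Delta = -5 * 13 mod 1009 = 944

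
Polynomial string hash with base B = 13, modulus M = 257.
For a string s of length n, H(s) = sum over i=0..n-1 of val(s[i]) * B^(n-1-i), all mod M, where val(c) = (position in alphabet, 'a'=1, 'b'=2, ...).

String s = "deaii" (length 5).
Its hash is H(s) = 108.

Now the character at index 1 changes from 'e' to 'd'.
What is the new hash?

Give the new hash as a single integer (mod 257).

val('e') = 5, val('d') = 4
Position k = 1, exponent = n-1-k = 3
B^3 mod M = 13^3 mod 257 = 141
Delta = (4 - 5) * 141 mod 257 = 116
New hash = (108 + 116) mod 257 = 224

Answer: 224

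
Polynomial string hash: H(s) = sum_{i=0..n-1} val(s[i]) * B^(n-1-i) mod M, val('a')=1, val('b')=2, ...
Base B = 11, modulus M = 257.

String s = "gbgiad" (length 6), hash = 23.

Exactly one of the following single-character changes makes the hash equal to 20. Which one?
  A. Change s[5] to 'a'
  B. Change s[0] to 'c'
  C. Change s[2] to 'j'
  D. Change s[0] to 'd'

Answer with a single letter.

Answer: A

Derivation:
Option A: s[5]='d'->'a', delta=(1-4)*11^0 mod 257 = 254, hash=23+254 mod 257 = 20 <-- target
Option B: s[0]='g'->'c', delta=(3-7)*11^5 mod 257 = 95, hash=23+95 mod 257 = 118
Option C: s[2]='g'->'j', delta=(10-7)*11^3 mod 257 = 138, hash=23+138 mod 257 = 161
Option D: s[0]='g'->'d', delta=(4-7)*11^5 mod 257 = 7, hash=23+7 mod 257 = 30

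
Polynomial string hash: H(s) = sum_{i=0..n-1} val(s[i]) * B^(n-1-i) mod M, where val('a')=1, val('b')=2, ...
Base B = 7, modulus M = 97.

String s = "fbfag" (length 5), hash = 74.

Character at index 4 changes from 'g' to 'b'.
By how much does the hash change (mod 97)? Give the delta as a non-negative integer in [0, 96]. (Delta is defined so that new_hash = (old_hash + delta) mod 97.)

Delta formula: (val(new) - val(old)) * B^(n-1-k) mod M
  val('b') - val('g') = 2 - 7 = -5
  B^(n-1-k) = 7^0 mod 97 = 1
  Delta = -5 * 1 mod 97 = 92

Answer: 92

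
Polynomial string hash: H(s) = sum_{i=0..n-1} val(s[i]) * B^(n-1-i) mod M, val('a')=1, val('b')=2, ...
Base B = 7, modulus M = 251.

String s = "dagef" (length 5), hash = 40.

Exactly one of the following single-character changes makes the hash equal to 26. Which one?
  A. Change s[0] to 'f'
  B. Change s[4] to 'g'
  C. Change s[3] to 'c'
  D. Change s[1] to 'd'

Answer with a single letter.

Option A: s[0]='d'->'f', delta=(6-4)*7^4 mod 251 = 33, hash=40+33 mod 251 = 73
Option B: s[4]='f'->'g', delta=(7-6)*7^0 mod 251 = 1, hash=40+1 mod 251 = 41
Option C: s[3]='e'->'c', delta=(3-5)*7^1 mod 251 = 237, hash=40+237 mod 251 = 26 <-- target
Option D: s[1]='a'->'d', delta=(4-1)*7^3 mod 251 = 25, hash=40+25 mod 251 = 65

Answer: C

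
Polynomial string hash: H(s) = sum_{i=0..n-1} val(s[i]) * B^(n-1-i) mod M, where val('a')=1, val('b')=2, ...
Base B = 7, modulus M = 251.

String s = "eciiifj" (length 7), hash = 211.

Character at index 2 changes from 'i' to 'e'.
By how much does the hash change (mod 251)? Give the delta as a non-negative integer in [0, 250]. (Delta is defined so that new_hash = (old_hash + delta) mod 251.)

Answer: 185

Derivation:
Delta formula: (val(new) - val(old)) * B^(n-1-k) mod M
  val('e') - val('i') = 5 - 9 = -4
  B^(n-1-k) = 7^4 mod 251 = 142
  Delta = -4 * 142 mod 251 = 185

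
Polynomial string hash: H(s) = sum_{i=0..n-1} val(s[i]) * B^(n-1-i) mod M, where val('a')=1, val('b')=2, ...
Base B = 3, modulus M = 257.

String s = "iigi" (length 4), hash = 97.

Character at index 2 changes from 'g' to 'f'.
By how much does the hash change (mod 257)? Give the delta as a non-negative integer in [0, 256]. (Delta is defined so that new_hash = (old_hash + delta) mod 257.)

Delta formula: (val(new) - val(old)) * B^(n-1-k) mod M
  val('f') - val('g') = 6 - 7 = -1
  B^(n-1-k) = 3^1 mod 257 = 3
  Delta = -1 * 3 mod 257 = 254

Answer: 254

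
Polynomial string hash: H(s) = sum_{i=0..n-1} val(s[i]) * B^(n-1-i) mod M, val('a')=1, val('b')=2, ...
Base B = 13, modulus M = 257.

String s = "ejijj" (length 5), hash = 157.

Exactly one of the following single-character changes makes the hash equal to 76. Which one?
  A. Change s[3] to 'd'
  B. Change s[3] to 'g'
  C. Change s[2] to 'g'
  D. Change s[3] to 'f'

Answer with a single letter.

Answer: C

Derivation:
Option A: s[3]='j'->'d', delta=(4-10)*13^1 mod 257 = 179, hash=157+179 mod 257 = 79
Option B: s[3]='j'->'g', delta=(7-10)*13^1 mod 257 = 218, hash=157+218 mod 257 = 118
Option C: s[2]='i'->'g', delta=(7-9)*13^2 mod 257 = 176, hash=157+176 mod 257 = 76 <-- target
Option D: s[3]='j'->'f', delta=(6-10)*13^1 mod 257 = 205, hash=157+205 mod 257 = 105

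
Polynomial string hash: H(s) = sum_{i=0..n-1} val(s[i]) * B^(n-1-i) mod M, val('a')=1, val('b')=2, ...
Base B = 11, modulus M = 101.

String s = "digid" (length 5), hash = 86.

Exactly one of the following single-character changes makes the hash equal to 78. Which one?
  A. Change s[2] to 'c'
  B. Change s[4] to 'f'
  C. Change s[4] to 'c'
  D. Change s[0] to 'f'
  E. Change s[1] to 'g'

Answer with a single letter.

Option A: s[2]='g'->'c', delta=(3-7)*11^2 mod 101 = 21, hash=86+21 mod 101 = 6
Option B: s[4]='d'->'f', delta=(6-4)*11^0 mod 101 = 2, hash=86+2 mod 101 = 88
Option C: s[4]='d'->'c', delta=(3-4)*11^0 mod 101 = 100, hash=86+100 mod 101 = 85
Option D: s[0]='d'->'f', delta=(6-4)*11^4 mod 101 = 93, hash=86+93 mod 101 = 78 <-- target
Option E: s[1]='i'->'g', delta=(7-9)*11^3 mod 101 = 65, hash=86+65 mod 101 = 50

Answer: D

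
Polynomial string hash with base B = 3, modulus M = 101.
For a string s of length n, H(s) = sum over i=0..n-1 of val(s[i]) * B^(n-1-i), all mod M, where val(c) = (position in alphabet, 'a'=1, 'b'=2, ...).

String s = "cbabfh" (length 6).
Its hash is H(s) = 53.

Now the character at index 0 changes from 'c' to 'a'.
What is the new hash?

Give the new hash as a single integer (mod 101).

val('c') = 3, val('a') = 1
Position k = 0, exponent = n-1-k = 5
B^5 mod M = 3^5 mod 101 = 41
Delta = (1 - 3) * 41 mod 101 = 19
New hash = (53 + 19) mod 101 = 72

Answer: 72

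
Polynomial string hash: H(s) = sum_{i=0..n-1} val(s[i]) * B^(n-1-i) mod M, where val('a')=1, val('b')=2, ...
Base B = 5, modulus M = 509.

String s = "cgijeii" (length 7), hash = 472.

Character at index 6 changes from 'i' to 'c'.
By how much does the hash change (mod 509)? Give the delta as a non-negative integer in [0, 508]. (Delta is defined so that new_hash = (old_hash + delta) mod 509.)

Delta formula: (val(new) - val(old)) * B^(n-1-k) mod M
  val('c') - val('i') = 3 - 9 = -6
  B^(n-1-k) = 5^0 mod 509 = 1
  Delta = -6 * 1 mod 509 = 503

Answer: 503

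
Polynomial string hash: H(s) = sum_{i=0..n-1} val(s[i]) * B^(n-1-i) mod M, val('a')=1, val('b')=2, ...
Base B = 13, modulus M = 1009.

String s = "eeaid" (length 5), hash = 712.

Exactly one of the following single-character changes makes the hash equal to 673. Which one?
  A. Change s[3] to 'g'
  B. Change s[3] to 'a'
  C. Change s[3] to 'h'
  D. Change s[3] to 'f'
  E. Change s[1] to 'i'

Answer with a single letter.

Answer: D

Derivation:
Option A: s[3]='i'->'g', delta=(7-9)*13^1 mod 1009 = 983, hash=712+983 mod 1009 = 686
Option B: s[3]='i'->'a', delta=(1-9)*13^1 mod 1009 = 905, hash=712+905 mod 1009 = 608
Option C: s[3]='i'->'h', delta=(8-9)*13^1 mod 1009 = 996, hash=712+996 mod 1009 = 699
Option D: s[3]='i'->'f', delta=(6-9)*13^1 mod 1009 = 970, hash=712+970 mod 1009 = 673 <-- target
Option E: s[1]='e'->'i', delta=(9-5)*13^3 mod 1009 = 716, hash=712+716 mod 1009 = 419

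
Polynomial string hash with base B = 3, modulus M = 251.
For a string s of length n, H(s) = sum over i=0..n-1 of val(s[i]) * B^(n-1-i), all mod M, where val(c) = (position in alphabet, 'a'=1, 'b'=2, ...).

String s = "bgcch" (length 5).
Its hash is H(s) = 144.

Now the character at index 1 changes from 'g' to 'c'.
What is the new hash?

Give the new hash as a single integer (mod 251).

Answer: 36

Derivation:
val('g') = 7, val('c') = 3
Position k = 1, exponent = n-1-k = 3
B^3 mod M = 3^3 mod 251 = 27
Delta = (3 - 7) * 27 mod 251 = 143
New hash = (144 + 143) mod 251 = 36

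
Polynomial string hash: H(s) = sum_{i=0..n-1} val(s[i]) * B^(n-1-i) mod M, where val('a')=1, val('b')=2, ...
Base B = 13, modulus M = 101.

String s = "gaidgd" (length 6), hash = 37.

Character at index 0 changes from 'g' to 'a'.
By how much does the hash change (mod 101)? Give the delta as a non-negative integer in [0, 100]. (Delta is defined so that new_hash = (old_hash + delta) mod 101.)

Answer: 100

Derivation:
Delta formula: (val(new) - val(old)) * B^(n-1-k) mod M
  val('a') - val('g') = 1 - 7 = -6
  B^(n-1-k) = 13^5 mod 101 = 17
  Delta = -6 * 17 mod 101 = 100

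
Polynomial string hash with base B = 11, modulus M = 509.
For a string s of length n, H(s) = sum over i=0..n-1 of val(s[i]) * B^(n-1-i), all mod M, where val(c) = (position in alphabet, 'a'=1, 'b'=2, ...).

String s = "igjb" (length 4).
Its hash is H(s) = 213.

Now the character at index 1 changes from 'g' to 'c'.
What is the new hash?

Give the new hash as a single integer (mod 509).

Answer: 238

Derivation:
val('g') = 7, val('c') = 3
Position k = 1, exponent = n-1-k = 2
B^2 mod M = 11^2 mod 509 = 121
Delta = (3 - 7) * 121 mod 509 = 25
New hash = (213 + 25) mod 509 = 238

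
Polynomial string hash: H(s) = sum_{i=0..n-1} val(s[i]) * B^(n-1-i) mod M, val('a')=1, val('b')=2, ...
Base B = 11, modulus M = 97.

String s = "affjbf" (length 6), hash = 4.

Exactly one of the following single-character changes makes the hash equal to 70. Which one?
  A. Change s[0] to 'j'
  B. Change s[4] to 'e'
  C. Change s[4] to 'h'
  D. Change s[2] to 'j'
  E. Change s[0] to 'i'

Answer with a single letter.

Option A: s[0]='a'->'j', delta=(10-1)*11^5 mod 97 = 85, hash=4+85 mod 97 = 89
Option B: s[4]='b'->'e', delta=(5-2)*11^1 mod 97 = 33, hash=4+33 mod 97 = 37
Option C: s[4]='b'->'h', delta=(8-2)*11^1 mod 97 = 66, hash=4+66 mod 97 = 70 <-- target
Option D: s[2]='f'->'j', delta=(10-6)*11^3 mod 97 = 86, hash=4+86 mod 97 = 90
Option E: s[0]='a'->'i', delta=(9-1)*11^5 mod 97 = 54, hash=4+54 mod 97 = 58

Answer: C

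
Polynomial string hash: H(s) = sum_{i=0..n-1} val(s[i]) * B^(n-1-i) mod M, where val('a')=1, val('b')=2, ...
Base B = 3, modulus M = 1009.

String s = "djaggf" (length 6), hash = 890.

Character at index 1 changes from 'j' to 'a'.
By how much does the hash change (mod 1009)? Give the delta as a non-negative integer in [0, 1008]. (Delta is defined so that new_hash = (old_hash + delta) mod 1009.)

Delta formula: (val(new) - val(old)) * B^(n-1-k) mod M
  val('a') - val('j') = 1 - 10 = -9
  B^(n-1-k) = 3^4 mod 1009 = 81
  Delta = -9 * 81 mod 1009 = 280

Answer: 280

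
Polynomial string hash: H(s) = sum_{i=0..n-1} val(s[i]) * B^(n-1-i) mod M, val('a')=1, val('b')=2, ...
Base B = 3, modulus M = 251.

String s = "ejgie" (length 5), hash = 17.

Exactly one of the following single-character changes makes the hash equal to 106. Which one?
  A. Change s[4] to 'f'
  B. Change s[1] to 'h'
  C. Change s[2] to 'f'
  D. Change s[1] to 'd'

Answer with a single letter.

Answer: D

Derivation:
Option A: s[4]='e'->'f', delta=(6-5)*3^0 mod 251 = 1, hash=17+1 mod 251 = 18
Option B: s[1]='j'->'h', delta=(8-10)*3^3 mod 251 = 197, hash=17+197 mod 251 = 214
Option C: s[2]='g'->'f', delta=(6-7)*3^2 mod 251 = 242, hash=17+242 mod 251 = 8
Option D: s[1]='j'->'d', delta=(4-10)*3^3 mod 251 = 89, hash=17+89 mod 251 = 106 <-- target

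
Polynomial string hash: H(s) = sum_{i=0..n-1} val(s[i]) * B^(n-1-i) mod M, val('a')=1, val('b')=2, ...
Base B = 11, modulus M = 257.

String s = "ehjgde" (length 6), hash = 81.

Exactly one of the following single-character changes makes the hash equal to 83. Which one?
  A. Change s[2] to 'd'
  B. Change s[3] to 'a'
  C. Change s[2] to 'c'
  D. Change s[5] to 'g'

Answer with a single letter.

Answer: D

Derivation:
Option A: s[2]='j'->'d', delta=(4-10)*11^3 mod 257 = 238, hash=81+238 mod 257 = 62
Option B: s[3]='g'->'a', delta=(1-7)*11^2 mod 257 = 45, hash=81+45 mod 257 = 126
Option C: s[2]='j'->'c', delta=(3-10)*11^3 mod 257 = 192, hash=81+192 mod 257 = 16
Option D: s[5]='e'->'g', delta=(7-5)*11^0 mod 257 = 2, hash=81+2 mod 257 = 83 <-- target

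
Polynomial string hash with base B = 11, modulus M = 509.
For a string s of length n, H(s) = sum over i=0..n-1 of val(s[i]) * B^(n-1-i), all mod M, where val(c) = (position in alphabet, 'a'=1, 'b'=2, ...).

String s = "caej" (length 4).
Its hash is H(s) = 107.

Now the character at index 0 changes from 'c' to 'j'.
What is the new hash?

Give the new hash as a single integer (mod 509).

Answer: 262

Derivation:
val('c') = 3, val('j') = 10
Position k = 0, exponent = n-1-k = 3
B^3 mod M = 11^3 mod 509 = 313
Delta = (10 - 3) * 313 mod 509 = 155
New hash = (107 + 155) mod 509 = 262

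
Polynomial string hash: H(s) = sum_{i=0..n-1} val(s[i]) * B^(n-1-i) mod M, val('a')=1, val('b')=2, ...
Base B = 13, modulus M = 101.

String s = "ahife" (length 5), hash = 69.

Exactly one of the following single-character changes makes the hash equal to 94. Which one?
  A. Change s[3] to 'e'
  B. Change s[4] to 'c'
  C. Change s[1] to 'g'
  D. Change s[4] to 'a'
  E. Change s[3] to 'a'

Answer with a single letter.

Answer: C

Derivation:
Option A: s[3]='f'->'e', delta=(5-6)*13^1 mod 101 = 88, hash=69+88 mod 101 = 56
Option B: s[4]='e'->'c', delta=(3-5)*13^0 mod 101 = 99, hash=69+99 mod 101 = 67
Option C: s[1]='h'->'g', delta=(7-8)*13^3 mod 101 = 25, hash=69+25 mod 101 = 94 <-- target
Option D: s[4]='e'->'a', delta=(1-5)*13^0 mod 101 = 97, hash=69+97 mod 101 = 65
Option E: s[3]='f'->'a', delta=(1-6)*13^1 mod 101 = 36, hash=69+36 mod 101 = 4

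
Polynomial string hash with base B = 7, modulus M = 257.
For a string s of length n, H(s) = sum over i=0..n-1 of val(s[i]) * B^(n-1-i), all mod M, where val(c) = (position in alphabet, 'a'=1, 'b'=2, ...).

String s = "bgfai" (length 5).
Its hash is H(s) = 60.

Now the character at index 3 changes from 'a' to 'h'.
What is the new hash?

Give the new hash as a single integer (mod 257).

val('a') = 1, val('h') = 8
Position k = 3, exponent = n-1-k = 1
B^1 mod M = 7^1 mod 257 = 7
Delta = (8 - 1) * 7 mod 257 = 49
New hash = (60 + 49) mod 257 = 109

Answer: 109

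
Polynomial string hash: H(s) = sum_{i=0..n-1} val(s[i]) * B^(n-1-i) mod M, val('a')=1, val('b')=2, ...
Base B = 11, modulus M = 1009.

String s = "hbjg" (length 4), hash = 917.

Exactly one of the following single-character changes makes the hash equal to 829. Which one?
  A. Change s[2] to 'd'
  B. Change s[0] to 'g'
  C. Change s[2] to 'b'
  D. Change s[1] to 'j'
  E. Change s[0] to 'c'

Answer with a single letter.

Option A: s[2]='j'->'d', delta=(4-10)*11^1 mod 1009 = 943, hash=917+943 mod 1009 = 851
Option B: s[0]='h'->'g', delta=(7-8)*11^3 mod 1009 = 687, hash=917+687 mod 1009 = 595
Option C: s[2]='j'->'b', delta=(2-10)*11^1 mod 1009 = 921, hash=917+921 mod 1009 = 829 <-- target
Option D: s[1]='b'->'j', delta=(10-2)*11^2 mod 1009 = 968, hash=917+968 mod 1009 = 876
Option E: s[0]='h'->'c', delta=(3-8)*11^3 mod 1009 = 408, hash=917+408 mod 1009 = 316

Answer: C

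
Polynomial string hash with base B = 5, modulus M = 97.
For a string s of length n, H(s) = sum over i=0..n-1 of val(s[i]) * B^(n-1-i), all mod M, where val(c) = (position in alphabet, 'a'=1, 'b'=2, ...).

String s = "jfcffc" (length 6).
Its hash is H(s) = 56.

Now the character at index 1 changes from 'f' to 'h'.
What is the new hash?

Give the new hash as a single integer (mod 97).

Answer: 45

Derivation:
val('f') = 6, val('h') = 8
Position k = 1, exponent = n-1-k = 4
B^4 mod M = 5^4 mod 97 = 43
Delta = (8 - 6) * 43 mod 97 = 86
New hash = (56 + 86) mod 97 = 45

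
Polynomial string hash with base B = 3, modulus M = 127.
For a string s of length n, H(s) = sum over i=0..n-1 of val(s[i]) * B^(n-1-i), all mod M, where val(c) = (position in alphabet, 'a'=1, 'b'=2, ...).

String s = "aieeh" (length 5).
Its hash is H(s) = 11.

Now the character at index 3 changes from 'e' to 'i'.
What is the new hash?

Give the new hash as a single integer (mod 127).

val('e') = 5, val('i') = 9
Position k = 3, exponent = n-1-k = 1
B^1 mod M = 3^1 mod 127 = 3
Delta = (9 - 5) * 3 mod 127 = 12
New hash = (11 + 12) mod 127 = 23

Answer: 23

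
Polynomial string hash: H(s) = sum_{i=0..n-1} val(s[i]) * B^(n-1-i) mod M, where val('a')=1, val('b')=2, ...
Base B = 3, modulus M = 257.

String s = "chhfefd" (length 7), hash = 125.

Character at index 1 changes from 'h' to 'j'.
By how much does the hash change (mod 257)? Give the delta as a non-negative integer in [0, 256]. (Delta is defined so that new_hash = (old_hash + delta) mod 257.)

Delta formula: (val(new) - val(old)) * B^(n-1-k) mod M
  val('j') - val('h') = 10 - 8 = 2
  B^(n-1-k) = 3^5 mod 257 = 243
  Delta = 2 * 243 mod 257 = 229

Answer: 229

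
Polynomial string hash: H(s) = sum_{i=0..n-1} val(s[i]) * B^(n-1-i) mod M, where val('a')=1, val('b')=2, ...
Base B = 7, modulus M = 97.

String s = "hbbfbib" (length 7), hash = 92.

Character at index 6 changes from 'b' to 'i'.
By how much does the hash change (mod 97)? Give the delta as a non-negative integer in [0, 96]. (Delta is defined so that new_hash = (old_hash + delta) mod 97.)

Answer: 7

Derivation:
Delta formula: (val(new) - val(old)) * B^(n-1-k) mod M
  val('i') - val('b') = 9 - 2 = 7
  B^(n-1-k) = 7^0 mod 97 = 1
  Delta = 7 * 1 mod 97 = 7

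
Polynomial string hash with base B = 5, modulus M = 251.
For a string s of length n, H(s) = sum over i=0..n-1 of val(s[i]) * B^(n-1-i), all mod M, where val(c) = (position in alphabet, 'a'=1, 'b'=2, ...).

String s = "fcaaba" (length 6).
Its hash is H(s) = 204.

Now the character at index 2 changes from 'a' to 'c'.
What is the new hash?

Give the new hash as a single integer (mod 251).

val('a') = 1, val('c') = 3
Position k = 2, exponent = n-1-k = 3
B^3 mod M = 5^3 mod 251 = 125
Delta = (3 - 1) * 125 mod 251 = 250
New hash = (204 + 250) mod 251 = 203

Answer: 203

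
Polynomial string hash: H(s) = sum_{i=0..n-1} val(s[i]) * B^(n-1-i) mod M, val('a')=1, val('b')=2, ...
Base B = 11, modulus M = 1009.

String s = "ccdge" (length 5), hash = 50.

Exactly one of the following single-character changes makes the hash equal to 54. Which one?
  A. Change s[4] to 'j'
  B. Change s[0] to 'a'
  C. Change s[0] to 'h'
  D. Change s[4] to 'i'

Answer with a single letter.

Option A: s[4]='e'->'j', delta=(10-5)*11^0 mod 1009 = 5, hash=50+5 mod 1009 = 55
Option B: s[0]='c'->'a', delta=(1-3)*11^4 mod 1009 = 988, hash=50+988 mod 1009 = 29
Option C: s[0]='c'->'h', delta=(8-3)*11^4 mod 1009 = 557, hash=50+557 mod 1009 = 607
Option D: s[4]='e'->'i', delta=(9-5)*11^0 mod 1009 = 4, hash=50+4 mod 1009 = 54 <-- target

Answer: D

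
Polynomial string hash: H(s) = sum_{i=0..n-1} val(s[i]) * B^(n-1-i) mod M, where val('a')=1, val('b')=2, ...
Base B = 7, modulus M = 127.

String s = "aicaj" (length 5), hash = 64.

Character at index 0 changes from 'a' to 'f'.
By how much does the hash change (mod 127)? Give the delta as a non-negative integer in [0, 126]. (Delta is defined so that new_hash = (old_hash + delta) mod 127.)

Delta formula: (val(new) - val(old)) * B^(n-1-k) mod M
  val('f') - val('a') = 6 - 1 = 5
  B^(n-1-k) = 7^4 mod 127 = 115
  Delta = 5 * 115 mod 127 = 67

Answer: 67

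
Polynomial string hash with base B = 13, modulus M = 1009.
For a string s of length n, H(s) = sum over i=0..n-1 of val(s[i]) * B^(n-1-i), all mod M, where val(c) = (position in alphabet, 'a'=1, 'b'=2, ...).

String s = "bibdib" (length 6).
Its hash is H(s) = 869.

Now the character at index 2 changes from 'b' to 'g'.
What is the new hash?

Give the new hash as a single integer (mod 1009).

val('b') = 2, val('g') = 7
Position k = 2, exponent = n-1-k = 3
B^3 mod M = 13^3 mod 1009 = 179
Delta = (7 - 2) * 179 mod 1009 = 895
New hash = (869 + 895) mod 1009 = 755

Answer: 755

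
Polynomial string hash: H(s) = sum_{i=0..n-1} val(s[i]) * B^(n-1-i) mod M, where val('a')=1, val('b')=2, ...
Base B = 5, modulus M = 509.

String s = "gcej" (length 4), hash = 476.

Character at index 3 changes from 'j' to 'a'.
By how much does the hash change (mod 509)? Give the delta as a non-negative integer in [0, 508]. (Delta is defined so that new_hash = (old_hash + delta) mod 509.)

Delta formula: (val(new) - val(old)) * B^(n-1-k) mod M
  val('a') - val('j') = 1 - 10 = -9
  B^(n-1-k) = 5^0 mod 509 = 1
  Delta = -9 * 1 mod 509 = 500

Answer: 500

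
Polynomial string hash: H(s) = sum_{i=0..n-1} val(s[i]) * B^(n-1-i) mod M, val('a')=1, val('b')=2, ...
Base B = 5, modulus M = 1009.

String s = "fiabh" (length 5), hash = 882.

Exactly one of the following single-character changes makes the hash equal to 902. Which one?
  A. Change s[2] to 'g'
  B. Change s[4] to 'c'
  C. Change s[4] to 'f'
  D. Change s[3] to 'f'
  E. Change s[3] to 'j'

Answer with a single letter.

Answer: D

Derivation:
Option A: s[2]='a'->'g', delta=(7-1)*5^2 mod 1009 = 150, hash=882+150 mod 1009 = 23
Option B: s[4]='h'->'c', delta=(3-8)*5^0 mod 1009 = 1004, hash=882+1004 mod 1009 = 877
Option C: s[4]='h'->'f', delta=(6-8)*5^0 mod 1009 = 1007, hash=882+1007 mod 1009 = 880
Option D: s[3]='b'->'f', delta=(6-2)*5^1 mod 1009 = 20, hash=882+20 mod 1009 = 902 <-- target
Option E: s[3]='b'->'j', delta=(10-2)*5^1 mod 1009 = 40, hash=882+40 mod 1009 = 922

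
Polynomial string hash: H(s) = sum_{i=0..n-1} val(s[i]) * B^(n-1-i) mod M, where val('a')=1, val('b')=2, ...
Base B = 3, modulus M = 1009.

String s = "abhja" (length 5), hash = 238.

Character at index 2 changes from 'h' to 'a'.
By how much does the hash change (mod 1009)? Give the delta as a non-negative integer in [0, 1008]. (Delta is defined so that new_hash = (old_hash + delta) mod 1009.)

Delta formula: (val(new) - val(old)) * B^(n-1-k) mod M
  val('a') - val('h') = 1 - 8 = -7
  B^(n-1-k) = 3^2 mod 1009 = 9
  Delta = -7 * 9 mod 1009 = 946

Answer: 946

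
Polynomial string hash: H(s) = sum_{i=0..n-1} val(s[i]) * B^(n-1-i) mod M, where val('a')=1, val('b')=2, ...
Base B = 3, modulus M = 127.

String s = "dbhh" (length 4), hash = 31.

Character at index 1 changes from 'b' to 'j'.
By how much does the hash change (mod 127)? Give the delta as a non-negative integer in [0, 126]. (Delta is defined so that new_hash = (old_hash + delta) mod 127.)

Delta formula: (val(new) - val(old)) * B^(n-1-k) mod M
  val('j') - val('b') = 10 - 2 = 8
  B^(n-1-k) = 3^2 mod 127 = 9
  Delta = 8 * 9 mod 127 = 72

Answer: 72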